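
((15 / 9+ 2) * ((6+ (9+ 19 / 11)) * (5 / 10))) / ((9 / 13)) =1196 / 27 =44.30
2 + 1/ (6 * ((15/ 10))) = 19/ 9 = 2.11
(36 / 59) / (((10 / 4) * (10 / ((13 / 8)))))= 0.04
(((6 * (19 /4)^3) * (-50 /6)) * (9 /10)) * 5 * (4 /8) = -1543275 /128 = -12056.84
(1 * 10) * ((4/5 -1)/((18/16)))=-16/9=-1.78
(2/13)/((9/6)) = 4/39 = 0.10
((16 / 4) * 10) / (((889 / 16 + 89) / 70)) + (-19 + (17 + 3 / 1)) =47113 / 2313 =20.37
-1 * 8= -8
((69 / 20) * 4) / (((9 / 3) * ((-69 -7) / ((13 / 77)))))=-299 / 29260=-0.01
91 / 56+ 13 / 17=325 / 136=2.39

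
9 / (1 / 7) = 63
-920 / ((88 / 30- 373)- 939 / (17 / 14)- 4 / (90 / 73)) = 703800 / 877153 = 0.80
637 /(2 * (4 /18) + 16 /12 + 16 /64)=22932 /73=314.14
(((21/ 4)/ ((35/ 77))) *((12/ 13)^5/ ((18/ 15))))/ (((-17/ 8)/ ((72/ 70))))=-98537472/ 31559905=-3.12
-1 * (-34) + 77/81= 2831/81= 34.95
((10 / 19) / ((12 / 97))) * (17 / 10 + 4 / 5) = 2425 / 228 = 10.64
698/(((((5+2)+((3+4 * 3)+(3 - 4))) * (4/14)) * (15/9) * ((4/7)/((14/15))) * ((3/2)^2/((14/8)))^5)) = 32.45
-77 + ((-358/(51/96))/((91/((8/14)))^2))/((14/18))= -3719711011/48286511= -77.03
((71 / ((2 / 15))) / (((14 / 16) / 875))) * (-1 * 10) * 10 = -53250000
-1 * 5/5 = -1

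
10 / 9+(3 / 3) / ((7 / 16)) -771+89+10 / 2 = -673.60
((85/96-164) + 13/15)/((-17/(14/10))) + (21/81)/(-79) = 387508583/29008800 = 13.36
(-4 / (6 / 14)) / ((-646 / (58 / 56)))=29 / 1938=0.01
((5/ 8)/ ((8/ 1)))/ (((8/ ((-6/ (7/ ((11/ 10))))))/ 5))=-165/ 3584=-0.05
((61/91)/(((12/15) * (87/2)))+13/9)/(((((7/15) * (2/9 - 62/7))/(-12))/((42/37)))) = 9386415/1897064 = 4.95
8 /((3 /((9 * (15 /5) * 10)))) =720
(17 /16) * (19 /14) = 323 /224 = 1.44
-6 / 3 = -2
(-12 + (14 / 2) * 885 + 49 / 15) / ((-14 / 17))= -788749 / 105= -7511.90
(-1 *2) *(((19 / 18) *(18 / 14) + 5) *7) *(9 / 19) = -801 / 19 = -42.16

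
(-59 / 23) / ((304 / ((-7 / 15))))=413 / 104880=0.00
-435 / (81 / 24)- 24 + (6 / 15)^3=-171928 / 1125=-152.82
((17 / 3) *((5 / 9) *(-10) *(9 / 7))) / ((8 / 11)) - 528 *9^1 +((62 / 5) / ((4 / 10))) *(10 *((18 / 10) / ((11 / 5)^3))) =-531656033 / 111804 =-4755.25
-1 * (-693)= 693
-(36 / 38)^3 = -0.85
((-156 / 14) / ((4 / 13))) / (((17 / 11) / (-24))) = 66924 / 119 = 562.39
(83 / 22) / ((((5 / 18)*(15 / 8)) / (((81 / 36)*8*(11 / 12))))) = 119.52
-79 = -79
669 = 669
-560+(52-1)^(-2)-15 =-1495574/2601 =-575.00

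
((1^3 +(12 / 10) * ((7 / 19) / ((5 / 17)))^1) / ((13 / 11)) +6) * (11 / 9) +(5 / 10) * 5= 1380713 / 111150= 12.42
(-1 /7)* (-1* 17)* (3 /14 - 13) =-3043 /98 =-31.05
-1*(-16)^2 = -256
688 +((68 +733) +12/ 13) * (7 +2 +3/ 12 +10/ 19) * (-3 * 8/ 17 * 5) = -229484338/ 4199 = -54652.14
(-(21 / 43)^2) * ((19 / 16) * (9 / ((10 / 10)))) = -75411 / 29584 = -2.55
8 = 8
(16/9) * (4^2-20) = -64/9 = -7.11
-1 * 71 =-71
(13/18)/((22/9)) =0.30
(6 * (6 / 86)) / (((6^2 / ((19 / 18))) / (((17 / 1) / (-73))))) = -323 / 113004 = -0.00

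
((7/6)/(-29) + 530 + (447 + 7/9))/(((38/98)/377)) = 325111423/342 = 950618.20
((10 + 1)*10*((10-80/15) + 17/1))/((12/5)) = 17875/18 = 993.06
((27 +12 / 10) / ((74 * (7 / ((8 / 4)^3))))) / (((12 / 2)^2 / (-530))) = -4982 / 777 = -6.41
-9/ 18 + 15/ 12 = 3/ 4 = 0.75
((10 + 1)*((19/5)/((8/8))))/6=209/30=6.97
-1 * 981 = -981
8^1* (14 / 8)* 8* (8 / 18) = 448 / 9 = 49.78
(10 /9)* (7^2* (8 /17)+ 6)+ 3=5399 /153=35.29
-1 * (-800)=800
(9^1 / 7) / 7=9 / 49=0.18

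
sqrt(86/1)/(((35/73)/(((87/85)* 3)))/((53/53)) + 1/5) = 95265* sqrt(86)/33928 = 26.04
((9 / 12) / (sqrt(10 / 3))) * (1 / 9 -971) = -4369 * sqrt(30) / 60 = -398.83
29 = 29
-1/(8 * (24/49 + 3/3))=-49/584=-0.08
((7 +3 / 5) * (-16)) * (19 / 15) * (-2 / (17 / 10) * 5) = 906.04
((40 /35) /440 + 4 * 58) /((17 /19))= 1697099 /6545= 259.30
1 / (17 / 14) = 14 / 17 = 0.82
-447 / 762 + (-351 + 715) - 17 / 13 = 1195673 / 3302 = 362.11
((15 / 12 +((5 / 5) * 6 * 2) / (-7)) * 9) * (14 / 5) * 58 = -3393 / 5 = -678.60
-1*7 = -7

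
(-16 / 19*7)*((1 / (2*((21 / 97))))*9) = -2328 / 19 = -122.53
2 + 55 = 57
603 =603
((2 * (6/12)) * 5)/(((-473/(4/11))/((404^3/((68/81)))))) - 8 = -26706109528/88451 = -301931.12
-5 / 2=-2.50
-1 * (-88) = 88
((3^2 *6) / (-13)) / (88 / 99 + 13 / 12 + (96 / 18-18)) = 1944 / 5005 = 0.39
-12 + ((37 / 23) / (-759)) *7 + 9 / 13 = -2569546 / 226941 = -11.32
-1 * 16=-16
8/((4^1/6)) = 12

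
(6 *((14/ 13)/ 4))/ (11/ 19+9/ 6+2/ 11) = 418/ 585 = 0.71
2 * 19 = 38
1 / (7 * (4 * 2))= 1 / 56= 0.02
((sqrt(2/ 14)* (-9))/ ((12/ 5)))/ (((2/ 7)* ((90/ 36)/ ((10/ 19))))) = -15* sqrt(7)/ 38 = -1.04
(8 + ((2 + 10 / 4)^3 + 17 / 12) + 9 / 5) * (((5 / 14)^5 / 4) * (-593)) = -4551645625 / 51631104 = -88.16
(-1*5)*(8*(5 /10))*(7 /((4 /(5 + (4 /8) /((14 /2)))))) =-355 /2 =-177.50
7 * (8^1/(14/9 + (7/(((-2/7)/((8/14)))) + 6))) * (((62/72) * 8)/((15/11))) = -19096/435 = -43.90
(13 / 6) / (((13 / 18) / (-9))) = -27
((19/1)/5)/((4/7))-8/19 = 2367/380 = 6.23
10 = 10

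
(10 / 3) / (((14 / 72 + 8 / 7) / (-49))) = -41160 / 337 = -122.14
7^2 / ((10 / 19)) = 931 / 10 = 93.10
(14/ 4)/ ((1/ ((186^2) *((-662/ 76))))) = -20039733/ 19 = -1054722.79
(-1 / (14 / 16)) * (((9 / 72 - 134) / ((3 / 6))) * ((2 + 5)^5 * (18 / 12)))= 7714413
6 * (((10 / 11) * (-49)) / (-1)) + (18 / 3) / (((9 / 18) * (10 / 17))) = 15822 / 55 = 287.67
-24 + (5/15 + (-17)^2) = 796/3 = 265.33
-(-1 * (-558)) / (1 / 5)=-2790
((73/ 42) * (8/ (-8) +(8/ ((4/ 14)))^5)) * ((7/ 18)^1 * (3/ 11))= 139595199/ 44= 3172618.16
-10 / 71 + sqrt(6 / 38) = -10 / 71 + sqrt(57) / 19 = 0.26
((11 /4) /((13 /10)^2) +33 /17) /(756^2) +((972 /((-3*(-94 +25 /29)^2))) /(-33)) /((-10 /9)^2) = 760171627188269 /823571080128096300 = 0.00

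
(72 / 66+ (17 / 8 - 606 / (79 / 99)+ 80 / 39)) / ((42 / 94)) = -1687.86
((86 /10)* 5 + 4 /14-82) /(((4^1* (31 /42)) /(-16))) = 6504 /31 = 209.81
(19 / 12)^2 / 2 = 361 / 288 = 1.25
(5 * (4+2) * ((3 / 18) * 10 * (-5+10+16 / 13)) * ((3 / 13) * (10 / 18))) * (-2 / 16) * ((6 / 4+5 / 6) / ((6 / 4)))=-2625 / 338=-7.77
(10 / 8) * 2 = 5 / 2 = 2.50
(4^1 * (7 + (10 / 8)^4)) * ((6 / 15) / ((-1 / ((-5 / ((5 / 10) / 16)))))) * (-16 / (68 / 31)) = -299708 / 17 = -17629.88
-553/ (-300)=553/ 300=1.84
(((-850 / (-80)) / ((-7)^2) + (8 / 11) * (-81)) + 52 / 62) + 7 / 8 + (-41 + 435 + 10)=11596763 / 33418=347.02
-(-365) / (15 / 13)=949 / 3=316.33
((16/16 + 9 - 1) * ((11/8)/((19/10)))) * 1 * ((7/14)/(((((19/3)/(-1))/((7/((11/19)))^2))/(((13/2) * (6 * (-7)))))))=20521.53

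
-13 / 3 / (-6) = 0.72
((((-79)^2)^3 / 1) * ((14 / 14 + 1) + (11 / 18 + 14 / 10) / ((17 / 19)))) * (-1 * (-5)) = 1579825373430979 / 306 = 5162828017748.30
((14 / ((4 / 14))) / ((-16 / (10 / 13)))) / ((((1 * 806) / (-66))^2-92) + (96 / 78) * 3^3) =-266805 / 10234568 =-0.03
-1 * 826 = -826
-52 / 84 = -13 / 21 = -0.62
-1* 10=-10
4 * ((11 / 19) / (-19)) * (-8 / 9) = 352 / 3249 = 0.11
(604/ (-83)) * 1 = -604/ 83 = -7.28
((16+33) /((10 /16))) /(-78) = -1.01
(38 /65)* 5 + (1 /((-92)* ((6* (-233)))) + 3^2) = 19935493 /1672008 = 11.92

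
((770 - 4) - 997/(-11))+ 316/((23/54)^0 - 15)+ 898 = 133369/77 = 1732.06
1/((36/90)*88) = 5/176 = 0.03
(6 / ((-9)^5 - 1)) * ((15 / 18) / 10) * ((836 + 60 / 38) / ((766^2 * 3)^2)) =-7957 / 3476410803334936800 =-0.00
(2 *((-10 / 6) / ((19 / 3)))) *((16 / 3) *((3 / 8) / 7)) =-20 / 133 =-0.15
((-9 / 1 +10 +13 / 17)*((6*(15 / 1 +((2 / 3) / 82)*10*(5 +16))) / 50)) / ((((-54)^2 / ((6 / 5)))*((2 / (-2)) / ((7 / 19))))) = -959 / 1787805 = -0.00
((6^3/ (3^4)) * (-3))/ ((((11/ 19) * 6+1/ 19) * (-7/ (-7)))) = -2.27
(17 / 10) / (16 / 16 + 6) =17 / 70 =0.24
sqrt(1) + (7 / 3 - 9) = -17 / 3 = -5.67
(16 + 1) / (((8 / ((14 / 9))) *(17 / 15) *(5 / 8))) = 14 / 3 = 4.67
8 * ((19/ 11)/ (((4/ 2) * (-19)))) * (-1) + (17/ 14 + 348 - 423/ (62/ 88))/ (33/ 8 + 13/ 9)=-42819496/ 957187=-44.73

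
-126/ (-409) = 126/ 409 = 0.31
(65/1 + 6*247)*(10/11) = 15470/11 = 1406.36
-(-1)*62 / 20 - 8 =-49 / 10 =-4.90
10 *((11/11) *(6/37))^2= 360/1369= 0.26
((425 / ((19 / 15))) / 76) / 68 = 375 / 5776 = 0.06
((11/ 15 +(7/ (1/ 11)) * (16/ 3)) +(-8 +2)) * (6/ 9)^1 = 270.27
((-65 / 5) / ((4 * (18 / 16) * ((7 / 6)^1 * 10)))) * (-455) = 338 / 3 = 112.67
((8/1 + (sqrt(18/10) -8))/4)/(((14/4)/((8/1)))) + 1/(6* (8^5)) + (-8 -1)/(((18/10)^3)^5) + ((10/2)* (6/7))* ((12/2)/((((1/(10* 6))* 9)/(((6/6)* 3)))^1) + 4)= 12* sqrt(5)/35 + 5577208963000548032029/10494774292298268672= 532.19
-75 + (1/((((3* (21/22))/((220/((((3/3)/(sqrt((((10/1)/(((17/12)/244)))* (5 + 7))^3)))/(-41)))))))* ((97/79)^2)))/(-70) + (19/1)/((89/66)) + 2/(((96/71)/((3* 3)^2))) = 83877/1424 + 116039126691840* sqrt(10370)/133240849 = 88686338.90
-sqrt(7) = -2.65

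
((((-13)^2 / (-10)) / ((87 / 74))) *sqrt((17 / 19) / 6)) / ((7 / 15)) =-6253 *sqrt(1938) / 23142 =-11.89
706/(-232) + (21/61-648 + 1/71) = -326901419/502396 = -650.68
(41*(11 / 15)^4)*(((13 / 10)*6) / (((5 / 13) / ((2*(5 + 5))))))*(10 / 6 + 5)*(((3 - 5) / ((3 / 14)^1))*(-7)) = 318139325504 / 151875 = 2094744.53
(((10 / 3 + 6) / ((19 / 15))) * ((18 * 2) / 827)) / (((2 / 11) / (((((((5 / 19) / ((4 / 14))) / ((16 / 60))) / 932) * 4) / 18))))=202125 / 139122902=0.00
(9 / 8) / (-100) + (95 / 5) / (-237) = -0.09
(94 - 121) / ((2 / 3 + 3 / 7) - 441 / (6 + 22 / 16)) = 33453 / 72731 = 0.46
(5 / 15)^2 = 1 / 9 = 0.11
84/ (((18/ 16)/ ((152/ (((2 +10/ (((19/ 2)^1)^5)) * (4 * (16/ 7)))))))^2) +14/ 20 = 7592829093678962539/ 1655601831471870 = 4586.14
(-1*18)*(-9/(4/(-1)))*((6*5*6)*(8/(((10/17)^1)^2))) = -842724/5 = -168544.80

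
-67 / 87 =-0.77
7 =7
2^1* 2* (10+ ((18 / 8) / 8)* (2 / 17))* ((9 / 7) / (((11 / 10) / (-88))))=-491220 / 119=-4127.90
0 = 0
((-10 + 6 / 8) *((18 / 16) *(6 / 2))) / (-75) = 333 / 800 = 0.42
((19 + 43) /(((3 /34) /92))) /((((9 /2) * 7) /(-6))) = -775744 /63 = -12313.40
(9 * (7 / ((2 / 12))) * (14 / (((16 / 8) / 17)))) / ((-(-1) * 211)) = 44982 / 211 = 213.18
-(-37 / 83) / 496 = 37 / 41168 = 0.00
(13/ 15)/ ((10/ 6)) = 13/ 25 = 0.52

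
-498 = -498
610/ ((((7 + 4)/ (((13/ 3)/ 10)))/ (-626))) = -496418/ 33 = -15042.97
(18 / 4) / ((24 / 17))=51 / 16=3.19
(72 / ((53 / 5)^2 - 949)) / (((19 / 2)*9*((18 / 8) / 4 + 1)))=-64 / 99351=-0.00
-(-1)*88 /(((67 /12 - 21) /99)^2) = 124198272 /34225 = 3628.88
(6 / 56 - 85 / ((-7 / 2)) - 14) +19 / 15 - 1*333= -134963 / 420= -321.34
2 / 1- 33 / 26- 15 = -371 / 26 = -14.27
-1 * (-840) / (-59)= -840 / 59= -14.24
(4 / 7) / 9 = 4 / 63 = 0.06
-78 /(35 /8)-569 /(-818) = -490517 /28630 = -17.13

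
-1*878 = -878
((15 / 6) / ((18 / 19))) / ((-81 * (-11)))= 95 / 32076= 0.00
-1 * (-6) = 6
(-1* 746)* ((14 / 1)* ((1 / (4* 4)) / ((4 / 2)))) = -2611 / 8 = -326.38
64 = 64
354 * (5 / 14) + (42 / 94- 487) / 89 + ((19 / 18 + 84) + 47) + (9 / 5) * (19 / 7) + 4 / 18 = 680234689 / 2635290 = 258.13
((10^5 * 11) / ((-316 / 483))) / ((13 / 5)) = -664125000 / 1027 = -646665.04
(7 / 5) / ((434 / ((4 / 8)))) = 1 / 620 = 0.00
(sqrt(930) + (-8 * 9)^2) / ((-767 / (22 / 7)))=-114048 / 5369-22 * sqrt(930) / 5369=-21.37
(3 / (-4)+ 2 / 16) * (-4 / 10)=1 / 4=0.25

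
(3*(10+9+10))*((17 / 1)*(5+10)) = 22185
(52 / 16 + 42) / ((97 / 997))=180457 / 388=465.10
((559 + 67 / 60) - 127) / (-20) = -25987 / 1200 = -21.66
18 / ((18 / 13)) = 13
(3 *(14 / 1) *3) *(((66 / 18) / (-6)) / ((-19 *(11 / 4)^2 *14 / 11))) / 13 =8 / 247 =0.03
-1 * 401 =-401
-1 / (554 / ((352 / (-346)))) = 88 / 47921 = 0.00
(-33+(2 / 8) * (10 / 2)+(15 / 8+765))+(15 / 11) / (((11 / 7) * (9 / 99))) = 65531 / 88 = 744.67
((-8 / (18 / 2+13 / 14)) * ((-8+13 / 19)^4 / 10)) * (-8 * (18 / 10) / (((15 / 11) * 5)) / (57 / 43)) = 569093408576 / 1547561875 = 367.74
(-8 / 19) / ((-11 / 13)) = 104 / 209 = 0.50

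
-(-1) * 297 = 297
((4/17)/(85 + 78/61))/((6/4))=488/268413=0.00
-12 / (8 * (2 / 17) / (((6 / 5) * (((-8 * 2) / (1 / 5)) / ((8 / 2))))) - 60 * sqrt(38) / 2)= -306 / 22238549+234090 * sqrt(38) / 22238549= 0.06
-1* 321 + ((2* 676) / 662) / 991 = -105294065 / 328021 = -321.00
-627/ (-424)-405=-403.52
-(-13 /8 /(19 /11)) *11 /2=1573 /304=5.17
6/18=1/3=0.33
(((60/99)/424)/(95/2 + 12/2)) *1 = 0.00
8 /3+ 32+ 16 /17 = 1816 /51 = 35.61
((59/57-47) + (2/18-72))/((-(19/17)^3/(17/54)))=1683198713/63336006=26.58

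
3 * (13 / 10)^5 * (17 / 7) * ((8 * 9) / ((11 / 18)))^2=993909776184 / 2646875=375503.10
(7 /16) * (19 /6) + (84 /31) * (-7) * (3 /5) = -148729 /14880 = -10.00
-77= -77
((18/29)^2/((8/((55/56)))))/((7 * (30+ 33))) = 495/4615408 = 0.00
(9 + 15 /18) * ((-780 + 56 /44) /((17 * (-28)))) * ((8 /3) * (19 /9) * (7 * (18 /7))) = 19204972 /11781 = 1630.16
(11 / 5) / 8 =0.28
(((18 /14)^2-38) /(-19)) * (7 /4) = 1781 /532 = 3.35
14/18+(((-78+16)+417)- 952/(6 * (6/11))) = 584/9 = 64.89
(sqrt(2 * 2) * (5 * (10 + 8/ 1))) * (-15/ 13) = -2700/ 13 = -207.69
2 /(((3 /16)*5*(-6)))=-16 /45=-0.36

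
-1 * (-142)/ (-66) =-71/ 33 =-2.15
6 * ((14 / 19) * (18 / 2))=756 / 19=39.79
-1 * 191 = -191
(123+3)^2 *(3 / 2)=23814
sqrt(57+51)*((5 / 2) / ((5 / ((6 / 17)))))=18*sqrt(3) / 17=1.83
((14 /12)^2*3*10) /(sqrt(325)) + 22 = 49*sqrt(13) /78 + 22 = 24.27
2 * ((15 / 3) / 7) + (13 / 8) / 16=1371 / 896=1.53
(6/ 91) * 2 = 12/ 91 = 0.13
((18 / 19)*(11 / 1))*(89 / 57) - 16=98 / 361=0.27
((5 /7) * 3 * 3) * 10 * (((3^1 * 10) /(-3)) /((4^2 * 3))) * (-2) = 26.79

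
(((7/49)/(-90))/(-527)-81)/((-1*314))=26892809/104251140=0.26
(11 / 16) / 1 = 11 / 16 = 0.69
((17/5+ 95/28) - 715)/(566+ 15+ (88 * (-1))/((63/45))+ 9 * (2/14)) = -99149/72720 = -1.36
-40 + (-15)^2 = 185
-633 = -633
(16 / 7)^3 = 4096 / 343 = 11.94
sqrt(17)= 4.12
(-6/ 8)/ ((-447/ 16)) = 4/ 149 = 0.03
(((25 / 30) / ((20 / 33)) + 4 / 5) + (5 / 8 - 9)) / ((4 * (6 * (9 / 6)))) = -31 / 180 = -0.17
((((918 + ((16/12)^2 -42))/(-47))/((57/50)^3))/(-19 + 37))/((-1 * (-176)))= -30859375/7755327261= -0.00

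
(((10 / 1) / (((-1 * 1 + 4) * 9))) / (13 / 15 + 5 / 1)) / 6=25 / 2376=0.01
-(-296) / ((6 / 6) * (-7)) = -296 / 7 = -42.29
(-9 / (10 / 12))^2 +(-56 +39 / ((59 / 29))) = 117719 / 1475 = 79.81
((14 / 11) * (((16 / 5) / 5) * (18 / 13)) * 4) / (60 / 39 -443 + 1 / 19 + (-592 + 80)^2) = 76608 / 4444037125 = 0.00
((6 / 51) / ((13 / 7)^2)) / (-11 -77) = -49 / 126412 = -0.00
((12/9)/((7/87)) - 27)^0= 1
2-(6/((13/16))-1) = -57/13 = -4.38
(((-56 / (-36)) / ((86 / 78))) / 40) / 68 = 91 / 175440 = 0.00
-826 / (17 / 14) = -11564 / 17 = -680.24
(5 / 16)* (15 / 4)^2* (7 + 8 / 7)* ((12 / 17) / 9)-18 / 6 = -1473 / 7616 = -0.19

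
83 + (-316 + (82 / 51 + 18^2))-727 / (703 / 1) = 91.57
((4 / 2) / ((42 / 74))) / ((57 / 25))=1850 / 1197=1.55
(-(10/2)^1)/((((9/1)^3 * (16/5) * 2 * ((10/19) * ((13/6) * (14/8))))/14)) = -95/12636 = -0.01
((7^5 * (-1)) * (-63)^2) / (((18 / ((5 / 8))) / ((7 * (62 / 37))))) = -8041897395 / 296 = -27168572.28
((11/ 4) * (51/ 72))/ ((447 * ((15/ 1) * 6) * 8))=187/ 30896640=0.00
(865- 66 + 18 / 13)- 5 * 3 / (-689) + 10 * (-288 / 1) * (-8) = 16426040 / 689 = 23840.41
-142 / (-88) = 71 / 44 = 1.61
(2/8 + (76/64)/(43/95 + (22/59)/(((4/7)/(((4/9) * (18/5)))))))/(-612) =-140051/82145088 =-0.00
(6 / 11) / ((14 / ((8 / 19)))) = 24 / 1463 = 0.02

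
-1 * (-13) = 13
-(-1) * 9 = 9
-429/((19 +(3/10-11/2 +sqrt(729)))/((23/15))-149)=9867/2815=3.51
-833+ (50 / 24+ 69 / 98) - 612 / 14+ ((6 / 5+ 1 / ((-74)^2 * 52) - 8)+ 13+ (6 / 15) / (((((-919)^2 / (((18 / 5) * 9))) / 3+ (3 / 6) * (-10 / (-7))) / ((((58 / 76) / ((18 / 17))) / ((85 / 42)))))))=-39233059702874396599 / 45213605715642000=-867.73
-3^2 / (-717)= 3 / 239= 0.01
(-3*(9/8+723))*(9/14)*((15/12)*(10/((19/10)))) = -19551375/2128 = -9187.68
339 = 339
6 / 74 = 3 / 37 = 0.08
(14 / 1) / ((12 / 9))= 21 / 2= 10.50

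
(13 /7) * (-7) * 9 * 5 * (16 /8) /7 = -1170 /7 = -167.14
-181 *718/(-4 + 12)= -64979/4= -16244.75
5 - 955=-950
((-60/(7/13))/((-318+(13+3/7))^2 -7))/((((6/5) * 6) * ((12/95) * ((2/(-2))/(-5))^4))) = -135078125/163622916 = -0.83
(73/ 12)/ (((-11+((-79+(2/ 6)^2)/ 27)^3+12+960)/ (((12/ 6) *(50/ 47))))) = 8728918425/ 631275265469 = 0.01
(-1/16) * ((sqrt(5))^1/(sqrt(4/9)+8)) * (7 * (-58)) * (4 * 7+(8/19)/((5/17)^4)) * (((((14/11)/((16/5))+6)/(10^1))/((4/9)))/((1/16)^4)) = 197623316249856 * sqrt(5)/8490625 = 52045540.71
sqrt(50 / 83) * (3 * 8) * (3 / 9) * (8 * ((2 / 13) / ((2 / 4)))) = 1280 * sqrt(166) / 1079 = 15.28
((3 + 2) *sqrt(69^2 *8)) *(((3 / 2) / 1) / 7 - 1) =-3795 *sqrt(2) / 7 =-766.71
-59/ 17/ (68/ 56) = -826/ 289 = -2.86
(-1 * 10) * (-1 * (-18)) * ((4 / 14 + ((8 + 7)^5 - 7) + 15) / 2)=-478411470 / 7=-68344495.71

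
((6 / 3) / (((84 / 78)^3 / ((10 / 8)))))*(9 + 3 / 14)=1417065 / 76832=18.44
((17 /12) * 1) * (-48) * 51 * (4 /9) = -1541.33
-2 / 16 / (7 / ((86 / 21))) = -43 / 588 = -0.07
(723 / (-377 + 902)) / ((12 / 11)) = 2651 / 2100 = 1.26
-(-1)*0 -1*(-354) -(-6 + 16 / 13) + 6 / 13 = 4670 / 13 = 359.23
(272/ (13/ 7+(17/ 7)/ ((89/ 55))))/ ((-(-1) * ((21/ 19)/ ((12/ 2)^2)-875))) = -1379856/ 14904977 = -0.09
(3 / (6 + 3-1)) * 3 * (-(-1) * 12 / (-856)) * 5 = -135 / 1712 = -0.08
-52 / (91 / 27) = -108 / 7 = -15.43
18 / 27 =2 / 3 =0.67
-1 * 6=-6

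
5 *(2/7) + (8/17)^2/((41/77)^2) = 7514282/3400663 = 2.21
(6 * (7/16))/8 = 21/64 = 0.33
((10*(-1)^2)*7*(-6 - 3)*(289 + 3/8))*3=-546918.75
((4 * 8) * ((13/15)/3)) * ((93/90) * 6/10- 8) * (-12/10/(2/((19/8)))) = 60762/625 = 97.22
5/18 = 0.28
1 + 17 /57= 74 /57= 1.30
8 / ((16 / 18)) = 9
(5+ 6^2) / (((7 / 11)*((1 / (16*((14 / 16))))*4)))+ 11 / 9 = 4081 / 18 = 226.72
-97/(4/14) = -339.50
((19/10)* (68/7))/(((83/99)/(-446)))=-9818.76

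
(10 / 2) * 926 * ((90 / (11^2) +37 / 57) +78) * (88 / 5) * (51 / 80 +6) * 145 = 1301350492767 / 209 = 6226557381.66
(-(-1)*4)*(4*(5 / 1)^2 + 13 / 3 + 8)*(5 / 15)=1348 / 9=149.78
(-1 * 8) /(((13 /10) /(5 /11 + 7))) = -45.87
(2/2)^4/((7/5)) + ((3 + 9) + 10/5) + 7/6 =667/42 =15.88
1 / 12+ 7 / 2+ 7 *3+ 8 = 391 / 12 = 32.58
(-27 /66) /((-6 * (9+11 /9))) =27 /4048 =0.01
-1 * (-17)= 17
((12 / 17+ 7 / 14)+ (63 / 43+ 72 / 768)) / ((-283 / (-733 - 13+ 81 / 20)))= 959682647 / 132398720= 7.25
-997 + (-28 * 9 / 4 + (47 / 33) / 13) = -454693 / 429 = -1059.89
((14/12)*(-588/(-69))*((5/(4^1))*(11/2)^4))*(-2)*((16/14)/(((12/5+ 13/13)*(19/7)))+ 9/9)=-25560.53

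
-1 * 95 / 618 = -95 / 618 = -0.15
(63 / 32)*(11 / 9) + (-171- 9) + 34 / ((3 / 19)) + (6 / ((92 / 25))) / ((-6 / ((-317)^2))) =-60210071 / 2208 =-27269.05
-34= -34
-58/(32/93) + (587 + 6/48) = 6697/16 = 418.56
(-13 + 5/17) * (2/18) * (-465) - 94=9562/17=562.47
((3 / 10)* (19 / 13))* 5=57 / 26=2.19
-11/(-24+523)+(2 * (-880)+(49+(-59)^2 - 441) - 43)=641703/499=1285.98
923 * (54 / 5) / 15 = 16614 / 25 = 664.56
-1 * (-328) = 328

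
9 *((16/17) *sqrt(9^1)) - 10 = 262/17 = 15.41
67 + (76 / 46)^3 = 71.51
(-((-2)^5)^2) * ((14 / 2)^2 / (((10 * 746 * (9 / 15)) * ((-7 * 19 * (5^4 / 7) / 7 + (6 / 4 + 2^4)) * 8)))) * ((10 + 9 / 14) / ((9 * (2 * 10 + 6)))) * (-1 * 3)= -116816 / 1025781705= -0.00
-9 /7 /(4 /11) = -99 /28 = -3.54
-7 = -7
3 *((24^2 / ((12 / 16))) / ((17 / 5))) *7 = 80640 / 17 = 4743.53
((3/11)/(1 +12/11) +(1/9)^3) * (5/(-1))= -11050/16767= -0.66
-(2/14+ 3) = -22/7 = -3.14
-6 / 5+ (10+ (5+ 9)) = 114 / 5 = 22.80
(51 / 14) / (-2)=-51 / 28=-1.82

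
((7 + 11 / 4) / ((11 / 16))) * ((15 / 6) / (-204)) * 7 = -455 / 374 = -1.22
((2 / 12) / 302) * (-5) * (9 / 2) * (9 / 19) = -135 / 22952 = -0.01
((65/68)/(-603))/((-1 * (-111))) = -65/4551444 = -0.00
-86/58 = -43/29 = -1.48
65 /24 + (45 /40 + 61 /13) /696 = 196645 /72384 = 2.72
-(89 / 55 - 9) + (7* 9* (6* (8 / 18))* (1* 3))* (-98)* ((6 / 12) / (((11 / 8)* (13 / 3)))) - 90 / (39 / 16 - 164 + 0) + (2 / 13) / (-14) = -4136.86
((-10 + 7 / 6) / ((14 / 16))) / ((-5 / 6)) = 424 / 35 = 12.11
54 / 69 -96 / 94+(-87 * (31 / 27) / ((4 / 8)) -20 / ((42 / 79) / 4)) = -23869600 / 68103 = -350.49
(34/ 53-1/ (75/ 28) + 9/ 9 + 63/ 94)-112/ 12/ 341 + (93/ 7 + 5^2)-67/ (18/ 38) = -101.25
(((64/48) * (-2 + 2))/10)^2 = 0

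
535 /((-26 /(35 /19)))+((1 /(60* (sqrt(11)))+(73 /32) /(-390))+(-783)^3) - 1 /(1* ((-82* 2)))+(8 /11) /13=-51336948289888177 /106941120+sqrt(11) /660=-480048724.84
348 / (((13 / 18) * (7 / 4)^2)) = 100224 / 637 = 157.34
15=15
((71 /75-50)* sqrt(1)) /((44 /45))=-11037 /220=-50.17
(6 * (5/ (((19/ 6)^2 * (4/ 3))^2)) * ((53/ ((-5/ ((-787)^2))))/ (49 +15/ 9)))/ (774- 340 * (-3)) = -71791680159/ 5922828808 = -12.12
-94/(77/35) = -470/11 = -42.73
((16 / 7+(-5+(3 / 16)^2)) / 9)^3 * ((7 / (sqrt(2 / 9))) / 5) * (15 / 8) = -110661134401 * sqrt(2) / 1065420324864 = -0.15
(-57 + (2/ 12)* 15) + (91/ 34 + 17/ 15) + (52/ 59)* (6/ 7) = -49.93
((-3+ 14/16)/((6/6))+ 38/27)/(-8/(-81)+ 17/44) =-5115/3458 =-1.48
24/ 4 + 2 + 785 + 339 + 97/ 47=53301/ 47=1134.06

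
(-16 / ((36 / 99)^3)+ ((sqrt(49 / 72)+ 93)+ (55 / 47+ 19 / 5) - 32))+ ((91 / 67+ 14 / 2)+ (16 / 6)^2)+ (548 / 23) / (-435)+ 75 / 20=-23403907808 / 94517235+ 7 * sqrt(2) / 12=-246.79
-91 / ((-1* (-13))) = -7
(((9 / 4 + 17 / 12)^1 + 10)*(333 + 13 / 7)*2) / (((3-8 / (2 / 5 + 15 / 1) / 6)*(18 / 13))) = 13742872 / 6057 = 2268.92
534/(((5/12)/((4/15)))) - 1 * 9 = 8319/25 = 332.76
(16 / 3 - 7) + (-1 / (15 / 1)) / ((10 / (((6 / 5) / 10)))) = -6253 / 3750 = -1.67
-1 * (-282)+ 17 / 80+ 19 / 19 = 22657 / 80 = 283.21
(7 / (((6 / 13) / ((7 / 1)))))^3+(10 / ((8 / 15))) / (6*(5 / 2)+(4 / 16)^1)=15766982233 / 13176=1196644.07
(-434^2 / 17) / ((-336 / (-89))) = -598703 / 204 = -2934.82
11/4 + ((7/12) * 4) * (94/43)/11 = 18241/5676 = 3.21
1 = 1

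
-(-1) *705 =705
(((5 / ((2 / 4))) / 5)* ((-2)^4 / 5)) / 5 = 1.28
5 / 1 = 5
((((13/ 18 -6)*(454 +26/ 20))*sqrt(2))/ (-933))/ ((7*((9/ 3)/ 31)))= 2681717*sqrt(2)/ 705348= 5.38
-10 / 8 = -5 / 4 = -1.25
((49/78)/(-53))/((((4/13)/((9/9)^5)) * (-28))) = 0.00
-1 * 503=-503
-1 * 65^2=-4225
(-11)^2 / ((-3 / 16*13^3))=-1936 / 6591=-0.29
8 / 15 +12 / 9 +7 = 133 / 15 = 8.87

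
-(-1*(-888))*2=-1776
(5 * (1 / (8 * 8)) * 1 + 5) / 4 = 325 / 256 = 1.27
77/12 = 6.42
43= 43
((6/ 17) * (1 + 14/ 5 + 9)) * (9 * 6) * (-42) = -870912/ 85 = -10246.02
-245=-245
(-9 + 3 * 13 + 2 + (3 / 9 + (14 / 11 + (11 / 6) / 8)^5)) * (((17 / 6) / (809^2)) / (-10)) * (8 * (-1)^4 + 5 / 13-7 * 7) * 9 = 5577487122200245 / 881687781355290624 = 0.01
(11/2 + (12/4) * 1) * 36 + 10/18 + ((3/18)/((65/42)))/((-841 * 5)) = 754103612/2459925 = 306.56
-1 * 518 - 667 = -1185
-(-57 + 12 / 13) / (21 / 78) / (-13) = -1458 / 91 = -16.02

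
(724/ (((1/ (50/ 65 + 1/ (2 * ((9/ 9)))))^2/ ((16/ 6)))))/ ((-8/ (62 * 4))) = -16294344/ 169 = -96416.24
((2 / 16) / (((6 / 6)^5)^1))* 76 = 19 / 2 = 9.50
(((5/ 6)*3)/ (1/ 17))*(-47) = -3995/ 2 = -1997.50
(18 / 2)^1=9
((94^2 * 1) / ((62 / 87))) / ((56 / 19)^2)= 69378063 / 48608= 1427.30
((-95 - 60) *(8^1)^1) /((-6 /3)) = 620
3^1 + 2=5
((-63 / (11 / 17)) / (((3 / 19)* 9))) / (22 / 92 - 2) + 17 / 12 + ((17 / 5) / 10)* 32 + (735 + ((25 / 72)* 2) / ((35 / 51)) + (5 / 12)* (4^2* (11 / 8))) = 745058059 / 935550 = 796.39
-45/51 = -15/17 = -0.88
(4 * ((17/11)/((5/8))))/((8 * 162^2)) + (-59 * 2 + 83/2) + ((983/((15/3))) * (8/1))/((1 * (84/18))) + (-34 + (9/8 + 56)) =1146407657/4041576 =283.65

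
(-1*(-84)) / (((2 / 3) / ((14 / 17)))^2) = 37044 / 289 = 128.18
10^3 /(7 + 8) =200 /3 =66.67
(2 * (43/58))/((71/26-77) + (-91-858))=-1118/771545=-0.00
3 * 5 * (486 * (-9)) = -65610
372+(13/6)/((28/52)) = 15793/42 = 376.02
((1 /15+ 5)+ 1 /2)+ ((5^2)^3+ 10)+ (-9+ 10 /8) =937969 /60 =15632.82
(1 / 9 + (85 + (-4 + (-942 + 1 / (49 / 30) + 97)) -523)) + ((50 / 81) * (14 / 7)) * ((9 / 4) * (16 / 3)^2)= -4791632 / 3969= -1207.26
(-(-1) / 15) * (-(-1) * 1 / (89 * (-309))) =-1 / 412515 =-0.00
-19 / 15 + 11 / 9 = -0.04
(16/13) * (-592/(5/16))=-151552/65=-2331.57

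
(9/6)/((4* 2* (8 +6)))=3/224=0.01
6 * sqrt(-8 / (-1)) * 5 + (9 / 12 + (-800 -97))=-3585 / 4 + 60 * sqrt(2)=-811.40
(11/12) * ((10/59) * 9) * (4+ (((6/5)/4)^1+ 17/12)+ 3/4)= 9.04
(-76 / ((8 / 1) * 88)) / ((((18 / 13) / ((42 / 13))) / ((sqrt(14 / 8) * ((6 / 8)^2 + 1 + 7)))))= -18221 * sqrt(7) / 16896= -2.85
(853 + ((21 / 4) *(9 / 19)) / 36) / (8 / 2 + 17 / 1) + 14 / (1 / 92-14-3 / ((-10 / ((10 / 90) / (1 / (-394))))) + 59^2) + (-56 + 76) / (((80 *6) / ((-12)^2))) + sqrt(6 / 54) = 46.96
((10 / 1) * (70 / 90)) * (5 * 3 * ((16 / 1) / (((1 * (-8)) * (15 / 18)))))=-280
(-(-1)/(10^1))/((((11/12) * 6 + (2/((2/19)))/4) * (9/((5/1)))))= 2/369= 0.01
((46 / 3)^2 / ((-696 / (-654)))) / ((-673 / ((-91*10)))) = 52471510 / 175653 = 298.72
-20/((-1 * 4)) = 5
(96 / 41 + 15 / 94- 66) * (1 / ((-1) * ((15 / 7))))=114205 / 3854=29.63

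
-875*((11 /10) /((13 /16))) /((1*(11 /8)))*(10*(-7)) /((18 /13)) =392000 /9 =43555.56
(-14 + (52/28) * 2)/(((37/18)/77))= -14256/37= -385.30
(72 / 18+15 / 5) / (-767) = -7 / 767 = -0.01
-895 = -895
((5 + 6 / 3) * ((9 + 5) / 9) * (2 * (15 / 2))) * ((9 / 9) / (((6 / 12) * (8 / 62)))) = 7595 / 3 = 2531.67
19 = 19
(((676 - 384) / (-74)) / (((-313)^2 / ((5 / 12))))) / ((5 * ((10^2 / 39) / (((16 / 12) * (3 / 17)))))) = -949 / 3081125050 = -0.00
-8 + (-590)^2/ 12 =87001/ 3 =29000.33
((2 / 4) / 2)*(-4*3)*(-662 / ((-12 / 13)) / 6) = -358.58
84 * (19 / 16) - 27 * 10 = -170.25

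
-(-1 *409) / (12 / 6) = 409 / 2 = 204.50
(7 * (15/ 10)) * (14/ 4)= 147/ 4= 36.75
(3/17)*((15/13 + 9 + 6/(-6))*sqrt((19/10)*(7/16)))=21*sqrt(1330)/520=1.47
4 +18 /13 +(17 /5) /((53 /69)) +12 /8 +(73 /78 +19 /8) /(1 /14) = 2383813 /41340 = 57.66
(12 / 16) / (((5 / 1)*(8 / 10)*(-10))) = -3 / 160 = -0.02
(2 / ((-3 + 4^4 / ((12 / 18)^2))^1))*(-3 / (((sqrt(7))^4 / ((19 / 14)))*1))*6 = -114 / 65513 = -0.00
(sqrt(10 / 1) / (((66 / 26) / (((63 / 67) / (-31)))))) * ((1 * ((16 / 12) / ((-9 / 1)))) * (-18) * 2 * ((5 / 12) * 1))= -1820 * sqrt(10) / 68541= -0.08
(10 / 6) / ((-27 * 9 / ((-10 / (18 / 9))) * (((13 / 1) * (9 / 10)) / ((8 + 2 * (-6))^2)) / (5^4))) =2500000 / 85293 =29.31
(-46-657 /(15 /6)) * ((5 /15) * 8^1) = -12352 /15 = -823.47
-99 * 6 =-594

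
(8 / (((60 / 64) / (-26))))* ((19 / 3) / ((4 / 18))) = -31616 / 5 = -6323.20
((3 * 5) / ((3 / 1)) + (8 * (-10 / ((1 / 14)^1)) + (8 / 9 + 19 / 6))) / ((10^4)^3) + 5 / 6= 14999999980003 / 18000000000000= 0.83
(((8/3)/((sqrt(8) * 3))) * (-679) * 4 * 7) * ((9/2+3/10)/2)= -152096 * sqrt(2)/15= -14339.75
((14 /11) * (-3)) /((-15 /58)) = 812 /55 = 14.76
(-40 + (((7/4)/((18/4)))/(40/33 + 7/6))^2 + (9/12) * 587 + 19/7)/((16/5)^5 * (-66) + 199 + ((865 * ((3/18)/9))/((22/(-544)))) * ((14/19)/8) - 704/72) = -0.02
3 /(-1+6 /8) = -12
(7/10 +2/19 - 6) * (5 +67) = -374.02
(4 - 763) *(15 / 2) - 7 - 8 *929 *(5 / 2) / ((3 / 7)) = -294317 / 6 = -49052.83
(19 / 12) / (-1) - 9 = -127 / 12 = -10.58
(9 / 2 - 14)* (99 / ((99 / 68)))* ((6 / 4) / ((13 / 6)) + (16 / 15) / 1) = -221578 / 195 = -1136.30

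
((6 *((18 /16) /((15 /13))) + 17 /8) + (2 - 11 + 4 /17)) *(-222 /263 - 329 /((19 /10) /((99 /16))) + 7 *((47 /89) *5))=2013314858697 /2419347520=832.17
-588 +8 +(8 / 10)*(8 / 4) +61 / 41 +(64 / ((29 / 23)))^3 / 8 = 78846678617 / 4999745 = 15770.14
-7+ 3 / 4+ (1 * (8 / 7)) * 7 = 7 / 4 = 1.75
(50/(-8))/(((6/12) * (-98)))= 25/196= 0.13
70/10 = 7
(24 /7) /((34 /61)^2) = 22326 /2023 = 11.04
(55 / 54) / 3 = 55 / 162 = 0.34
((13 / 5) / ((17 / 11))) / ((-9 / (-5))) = 143 / 153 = 0.93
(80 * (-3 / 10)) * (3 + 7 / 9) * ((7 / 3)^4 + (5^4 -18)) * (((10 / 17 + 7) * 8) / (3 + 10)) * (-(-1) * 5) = -1419151360 / 1053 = -1347722.09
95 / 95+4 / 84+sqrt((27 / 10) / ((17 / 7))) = 22 / 21+3 * sqrt(3570) / 170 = 2.10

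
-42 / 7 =-6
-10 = -10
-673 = -673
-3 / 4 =-0.75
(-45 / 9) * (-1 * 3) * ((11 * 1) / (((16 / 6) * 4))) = 495 / 32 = 15.47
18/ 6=3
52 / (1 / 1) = 52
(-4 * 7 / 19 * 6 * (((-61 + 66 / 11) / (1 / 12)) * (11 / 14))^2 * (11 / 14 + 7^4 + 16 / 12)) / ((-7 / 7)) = 5319830775600 / 931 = 5714103948.01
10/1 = 10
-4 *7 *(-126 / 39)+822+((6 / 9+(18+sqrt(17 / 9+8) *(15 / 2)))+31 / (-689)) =5 *sqrt(89) / 2+1924549 / 2067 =954.67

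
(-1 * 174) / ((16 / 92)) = -2001 / 2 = -1000.50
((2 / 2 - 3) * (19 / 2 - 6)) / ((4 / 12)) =-21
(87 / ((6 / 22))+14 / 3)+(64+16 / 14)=388.81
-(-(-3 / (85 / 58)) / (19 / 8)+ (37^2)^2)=-3026771407 / 1615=-1874161.86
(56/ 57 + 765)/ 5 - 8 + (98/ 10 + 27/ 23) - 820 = -4351403/ 6555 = -663.83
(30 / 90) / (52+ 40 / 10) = 1 / 168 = 0.01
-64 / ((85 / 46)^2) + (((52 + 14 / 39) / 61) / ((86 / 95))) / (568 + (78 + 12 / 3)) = -360162160573 / 19216491450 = -18.74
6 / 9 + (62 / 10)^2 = 2933 / 75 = 39.11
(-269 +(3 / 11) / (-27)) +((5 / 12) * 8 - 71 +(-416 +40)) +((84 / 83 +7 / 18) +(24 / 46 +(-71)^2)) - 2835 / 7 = 494557433 / 125994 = 3925.25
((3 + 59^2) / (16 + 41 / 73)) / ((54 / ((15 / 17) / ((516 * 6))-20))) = -1716129625 / 22026492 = -77.91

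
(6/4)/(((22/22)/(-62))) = -93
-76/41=-1.85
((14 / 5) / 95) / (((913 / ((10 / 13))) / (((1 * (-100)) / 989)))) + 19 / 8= 4237572721 / 1784243032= 2.37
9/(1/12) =108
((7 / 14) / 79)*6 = 3 / 79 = 0.04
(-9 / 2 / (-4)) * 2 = 9 / 4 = 2.25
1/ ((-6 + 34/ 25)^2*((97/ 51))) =31875/ 1305232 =0.02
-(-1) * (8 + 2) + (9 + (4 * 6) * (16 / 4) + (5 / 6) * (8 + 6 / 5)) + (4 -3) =371 / 3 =123.67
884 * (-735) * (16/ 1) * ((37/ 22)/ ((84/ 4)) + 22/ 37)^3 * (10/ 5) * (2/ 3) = -54242429403612320/ 12742218027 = -4256906.39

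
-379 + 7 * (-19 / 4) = -1649 / 4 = -412.25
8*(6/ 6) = 8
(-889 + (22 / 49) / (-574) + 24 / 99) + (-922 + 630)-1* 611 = -831517427 / 464079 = -1791.76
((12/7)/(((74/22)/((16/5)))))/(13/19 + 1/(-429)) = 8607456/3598805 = 2.39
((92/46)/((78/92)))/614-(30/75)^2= -46742/299325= -0.16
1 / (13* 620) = 1 / 8060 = 0.00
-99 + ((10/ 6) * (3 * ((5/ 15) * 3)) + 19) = -75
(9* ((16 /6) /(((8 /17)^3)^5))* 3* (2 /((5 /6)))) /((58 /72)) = 695568801516885237699 /39857296506880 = 17451479.72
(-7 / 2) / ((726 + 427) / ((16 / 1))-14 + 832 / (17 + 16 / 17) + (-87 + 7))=-17080 / 119249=-0.14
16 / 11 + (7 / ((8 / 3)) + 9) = 1151 / 88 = 13.08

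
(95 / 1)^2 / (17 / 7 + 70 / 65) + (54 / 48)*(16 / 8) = 3287971 / 1276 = 2576.78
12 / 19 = 0.63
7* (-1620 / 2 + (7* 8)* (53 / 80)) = -54103 / 10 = -5410.30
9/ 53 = 0.17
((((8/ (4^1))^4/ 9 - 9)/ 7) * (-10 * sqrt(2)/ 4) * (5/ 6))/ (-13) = -125 * sqrt(2)/ 756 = -0.23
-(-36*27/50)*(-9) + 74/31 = -133744/775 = -172.57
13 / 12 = 1.08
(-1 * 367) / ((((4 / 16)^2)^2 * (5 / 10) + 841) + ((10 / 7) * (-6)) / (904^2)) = -16795423232 / 38487693639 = -0.44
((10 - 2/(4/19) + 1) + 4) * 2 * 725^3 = 4191859375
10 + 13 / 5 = 63 / 5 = 12.60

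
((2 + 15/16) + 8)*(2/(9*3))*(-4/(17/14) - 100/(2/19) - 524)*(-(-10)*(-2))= 10987375/459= 23937.64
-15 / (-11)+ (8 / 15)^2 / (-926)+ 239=275438348 / 1145925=240.36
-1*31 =-31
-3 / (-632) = 3 / 632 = 0.00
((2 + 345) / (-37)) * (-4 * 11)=15268 / 37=412.65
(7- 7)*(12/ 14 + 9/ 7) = 0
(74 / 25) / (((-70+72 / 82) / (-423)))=641691 / 35425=18.11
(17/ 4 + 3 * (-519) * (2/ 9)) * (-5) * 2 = 6835/ 2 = 3417.50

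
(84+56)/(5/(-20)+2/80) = -5600/9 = -622.22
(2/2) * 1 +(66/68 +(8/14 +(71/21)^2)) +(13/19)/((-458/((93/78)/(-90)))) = 18231499003/1304777880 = 13.97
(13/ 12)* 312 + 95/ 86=29163/ 86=339.10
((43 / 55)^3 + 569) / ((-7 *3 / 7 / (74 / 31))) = -2337089756 / 5157625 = -453.13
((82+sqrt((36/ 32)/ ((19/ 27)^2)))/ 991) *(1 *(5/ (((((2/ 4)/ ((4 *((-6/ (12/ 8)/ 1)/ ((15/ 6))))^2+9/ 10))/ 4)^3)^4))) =2400908800683302183075876902568076700409369985024 *sqrt(2)/ 224459171295166015625+9722198600297816247517131161016409354744115494912/ 11813640594482421875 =838090821186494662237405200000.00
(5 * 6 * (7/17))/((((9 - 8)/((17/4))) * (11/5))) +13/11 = 551/22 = 25.05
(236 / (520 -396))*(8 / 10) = 236 / 155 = 1.52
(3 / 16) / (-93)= -1 / 496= -0.00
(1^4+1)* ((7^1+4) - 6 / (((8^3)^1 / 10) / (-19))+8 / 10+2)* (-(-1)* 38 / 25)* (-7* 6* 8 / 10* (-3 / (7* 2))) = 1753947 / 5000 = 350.79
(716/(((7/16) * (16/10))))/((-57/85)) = -608600/399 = -1525.31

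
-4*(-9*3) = 108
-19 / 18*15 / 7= -95 / 42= -2.26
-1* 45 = -45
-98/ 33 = -2.97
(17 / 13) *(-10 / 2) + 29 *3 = 1046 / 13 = 80.46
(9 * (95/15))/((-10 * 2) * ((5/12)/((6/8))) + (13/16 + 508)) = 8208/71669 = 0.11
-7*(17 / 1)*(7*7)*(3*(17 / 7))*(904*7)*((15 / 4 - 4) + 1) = -201624318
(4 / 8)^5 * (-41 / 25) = -41 / 800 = -0.05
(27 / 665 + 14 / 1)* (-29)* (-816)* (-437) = -5081867664 / 35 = -145196218.97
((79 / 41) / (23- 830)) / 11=-79 / 363957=-0.00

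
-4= -4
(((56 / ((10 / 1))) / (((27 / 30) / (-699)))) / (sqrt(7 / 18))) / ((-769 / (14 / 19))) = 26096 * sqrt(14) / 14611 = 6.68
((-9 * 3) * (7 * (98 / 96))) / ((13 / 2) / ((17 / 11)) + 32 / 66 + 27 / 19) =-671517 / 21272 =-31.57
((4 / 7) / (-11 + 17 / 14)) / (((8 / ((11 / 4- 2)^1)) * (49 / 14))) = -3 / 1918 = -0.00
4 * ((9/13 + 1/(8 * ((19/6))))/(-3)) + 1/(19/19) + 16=3958/247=16.02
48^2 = 2304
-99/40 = -2.48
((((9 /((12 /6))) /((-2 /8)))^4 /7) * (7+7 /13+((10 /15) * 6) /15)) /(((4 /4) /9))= 479320416 /455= 1053451.46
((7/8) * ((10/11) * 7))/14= 0.40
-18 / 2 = -9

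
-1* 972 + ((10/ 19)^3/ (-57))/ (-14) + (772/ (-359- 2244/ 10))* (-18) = -7569397215904/ 7983073497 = -948.18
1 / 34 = 0.03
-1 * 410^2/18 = -84050/9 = -9338.89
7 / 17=0.41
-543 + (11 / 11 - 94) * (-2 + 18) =-2031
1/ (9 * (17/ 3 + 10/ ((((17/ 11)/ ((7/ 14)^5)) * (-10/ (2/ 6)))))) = 544/ 27711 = 0.02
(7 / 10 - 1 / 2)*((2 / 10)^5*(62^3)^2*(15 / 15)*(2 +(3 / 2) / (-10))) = 525402179152 / 78125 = 6725147.89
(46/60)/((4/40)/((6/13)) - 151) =-46/9047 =-0.01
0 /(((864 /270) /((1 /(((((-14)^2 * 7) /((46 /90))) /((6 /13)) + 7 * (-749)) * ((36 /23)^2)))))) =0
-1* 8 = -8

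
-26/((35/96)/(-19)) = 47424/35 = 1354.97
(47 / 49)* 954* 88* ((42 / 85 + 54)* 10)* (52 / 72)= 26399657856 / 833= 31692266.33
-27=-27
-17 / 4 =-4.25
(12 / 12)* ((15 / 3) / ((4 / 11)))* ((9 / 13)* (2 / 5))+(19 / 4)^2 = 5485 / 208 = 26.37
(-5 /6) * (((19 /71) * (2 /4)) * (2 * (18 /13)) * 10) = -2850 /923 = -3.09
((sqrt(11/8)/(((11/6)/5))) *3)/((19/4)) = 90 *sqrt(22)/209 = 2.02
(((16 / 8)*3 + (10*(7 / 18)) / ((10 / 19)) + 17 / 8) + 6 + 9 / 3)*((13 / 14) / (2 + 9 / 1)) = 22945 / 11088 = 2.07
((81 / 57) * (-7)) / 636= -63 / 4028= -0.02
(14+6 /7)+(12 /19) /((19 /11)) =38468 /2527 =15.22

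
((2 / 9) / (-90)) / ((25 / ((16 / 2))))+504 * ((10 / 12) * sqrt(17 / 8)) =-8 / 10125+105 * sqrt(34) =612.25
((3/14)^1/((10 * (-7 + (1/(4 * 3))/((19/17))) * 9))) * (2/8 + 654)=-0.22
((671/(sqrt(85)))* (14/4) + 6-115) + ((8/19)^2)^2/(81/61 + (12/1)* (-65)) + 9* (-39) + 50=-155.27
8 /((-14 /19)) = -76 /7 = -10.86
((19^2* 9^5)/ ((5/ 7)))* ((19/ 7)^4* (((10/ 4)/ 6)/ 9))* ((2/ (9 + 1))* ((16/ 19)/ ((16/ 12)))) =16245685539/ 1715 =9472702.94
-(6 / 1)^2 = -36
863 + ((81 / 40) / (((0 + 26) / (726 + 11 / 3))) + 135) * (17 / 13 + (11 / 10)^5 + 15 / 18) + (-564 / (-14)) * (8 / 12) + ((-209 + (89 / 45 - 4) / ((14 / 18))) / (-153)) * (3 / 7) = 777140308817573 / 482664000000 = 1610.11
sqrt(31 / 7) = sqrt(217) / 7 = 2.10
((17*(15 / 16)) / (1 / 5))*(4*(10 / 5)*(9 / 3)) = 1912.50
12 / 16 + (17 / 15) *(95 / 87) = 2075 / 1044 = 1.99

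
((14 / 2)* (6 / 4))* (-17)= -357 / 2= -178.50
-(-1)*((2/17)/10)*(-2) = -2/85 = -0.02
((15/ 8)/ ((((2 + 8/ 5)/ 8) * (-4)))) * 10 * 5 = -625/ 12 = -52.08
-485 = -485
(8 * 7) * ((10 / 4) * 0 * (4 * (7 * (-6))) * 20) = 0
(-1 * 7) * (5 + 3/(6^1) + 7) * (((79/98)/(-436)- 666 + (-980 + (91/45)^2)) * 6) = 142065162607/164808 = 862004.04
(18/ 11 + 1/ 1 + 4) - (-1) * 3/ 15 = 376/ 55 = 6.84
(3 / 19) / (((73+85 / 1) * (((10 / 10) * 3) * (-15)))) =-1 / 45030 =-0.00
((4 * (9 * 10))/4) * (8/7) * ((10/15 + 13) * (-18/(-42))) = 29520/49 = 602.45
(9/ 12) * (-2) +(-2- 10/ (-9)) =-43/ 18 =-2.39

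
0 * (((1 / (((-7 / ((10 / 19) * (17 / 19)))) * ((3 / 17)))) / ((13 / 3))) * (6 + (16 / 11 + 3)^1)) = 0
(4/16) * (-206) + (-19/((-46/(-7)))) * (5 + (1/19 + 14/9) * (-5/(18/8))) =-103627/1863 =-55.62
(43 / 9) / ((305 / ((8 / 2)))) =172 / 2745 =0.06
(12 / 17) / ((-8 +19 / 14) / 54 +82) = 3024 / 350761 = 0.01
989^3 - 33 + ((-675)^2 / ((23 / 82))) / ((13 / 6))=289465296664 / 299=968111360.08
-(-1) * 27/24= 9/8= 1.12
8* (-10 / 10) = -8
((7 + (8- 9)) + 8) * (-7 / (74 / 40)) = -52.97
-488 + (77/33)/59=-86369/177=-487.96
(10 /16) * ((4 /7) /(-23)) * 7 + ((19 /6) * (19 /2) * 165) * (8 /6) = 913315 /138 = 6618.22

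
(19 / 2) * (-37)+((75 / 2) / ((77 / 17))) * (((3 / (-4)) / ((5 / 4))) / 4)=-217289 / 616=-352.74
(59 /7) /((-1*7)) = -1.20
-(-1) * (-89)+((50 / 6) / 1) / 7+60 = -584 / 21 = -27.81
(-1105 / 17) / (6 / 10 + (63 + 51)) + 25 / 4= 13025 / 2292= 5.68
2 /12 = 1 /6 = 0.17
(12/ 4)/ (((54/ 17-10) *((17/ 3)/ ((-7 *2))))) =63/ 58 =1.09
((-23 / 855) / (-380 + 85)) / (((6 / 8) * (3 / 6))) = 184 / 756675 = 0.00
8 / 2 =4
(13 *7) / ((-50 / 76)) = -3458 / 25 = -138.32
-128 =-128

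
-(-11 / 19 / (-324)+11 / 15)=-22627 / 30780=-0.74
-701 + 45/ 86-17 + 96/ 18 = -183733/ 258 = -712.14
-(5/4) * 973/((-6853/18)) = 3.19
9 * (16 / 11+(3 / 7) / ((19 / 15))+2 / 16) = 202023 / 11704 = 17.26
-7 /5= -1.40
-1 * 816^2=-665856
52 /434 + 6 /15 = 564 /1085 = 0.52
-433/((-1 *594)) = 433/594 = 0.73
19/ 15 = 1.27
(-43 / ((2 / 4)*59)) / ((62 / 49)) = -2107 / 1829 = -1.15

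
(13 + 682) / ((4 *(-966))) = -695 / 3864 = -0.18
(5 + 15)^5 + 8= 3200008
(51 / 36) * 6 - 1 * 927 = -1837 / 2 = -918.50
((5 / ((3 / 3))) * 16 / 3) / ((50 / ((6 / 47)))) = 16 / 235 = 0.07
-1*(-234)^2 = -54756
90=90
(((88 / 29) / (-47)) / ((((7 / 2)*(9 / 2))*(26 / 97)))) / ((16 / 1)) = -1067 / 1116297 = -0.00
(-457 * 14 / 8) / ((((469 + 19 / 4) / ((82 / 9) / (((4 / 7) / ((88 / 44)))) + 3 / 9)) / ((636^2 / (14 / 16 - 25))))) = 66711997184 / 73147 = 912026.43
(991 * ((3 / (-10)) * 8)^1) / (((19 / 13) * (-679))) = 154596 / 64505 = 2.40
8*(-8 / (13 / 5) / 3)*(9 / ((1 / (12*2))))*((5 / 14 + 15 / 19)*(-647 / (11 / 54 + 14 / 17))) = 2086888665600 / 1630447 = 1279948.79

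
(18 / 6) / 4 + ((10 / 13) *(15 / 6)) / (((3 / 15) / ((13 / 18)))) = 277 / 36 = 7.69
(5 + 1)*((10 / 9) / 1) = 20 / 3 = 6.67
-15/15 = -1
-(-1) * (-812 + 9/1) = -803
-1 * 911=-911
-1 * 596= -596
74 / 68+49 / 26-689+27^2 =9497 / 221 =42.97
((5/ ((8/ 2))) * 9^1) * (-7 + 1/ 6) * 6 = -1845/ 4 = -461.25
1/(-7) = -1/7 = -0.14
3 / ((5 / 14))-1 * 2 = 32 / 5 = 6.40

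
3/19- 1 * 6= -111/19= -5.84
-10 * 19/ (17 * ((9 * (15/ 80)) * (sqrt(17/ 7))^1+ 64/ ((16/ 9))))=-71680/ 229653+ 160 * sqrt(119)/ 76551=-0.29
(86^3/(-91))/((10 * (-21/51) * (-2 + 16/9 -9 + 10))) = 48658284/22295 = 2182.48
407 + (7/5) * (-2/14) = 2034/5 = 406.80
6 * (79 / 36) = 79 / 6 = 13.17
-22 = -22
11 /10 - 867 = -8659 /10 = -865.90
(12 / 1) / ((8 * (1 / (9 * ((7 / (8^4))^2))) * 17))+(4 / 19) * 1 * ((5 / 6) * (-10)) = -57042458989 / 32514244608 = -1.75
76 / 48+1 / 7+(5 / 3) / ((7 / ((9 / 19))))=1.84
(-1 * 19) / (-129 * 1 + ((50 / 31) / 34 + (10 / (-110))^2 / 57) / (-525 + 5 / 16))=579755854095 / 3936239881877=0.15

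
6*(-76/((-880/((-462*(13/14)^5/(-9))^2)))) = 28812424796441/44273671680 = 650.78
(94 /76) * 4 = 94 /19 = 4.95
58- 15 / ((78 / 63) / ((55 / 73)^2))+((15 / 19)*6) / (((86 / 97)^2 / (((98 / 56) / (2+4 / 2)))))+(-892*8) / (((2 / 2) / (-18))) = 10007800422410399 / 77880649184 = 128501.76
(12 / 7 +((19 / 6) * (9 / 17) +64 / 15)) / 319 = 27337 / 1138830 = 0.02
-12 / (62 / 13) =-78 / 31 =-2.52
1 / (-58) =-1 / 58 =-0.02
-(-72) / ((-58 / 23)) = -828 / 29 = -28.55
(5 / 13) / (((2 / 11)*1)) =55 / 26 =2.12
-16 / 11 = -1.45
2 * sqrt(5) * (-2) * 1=-4 * sqrt(5)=-8.94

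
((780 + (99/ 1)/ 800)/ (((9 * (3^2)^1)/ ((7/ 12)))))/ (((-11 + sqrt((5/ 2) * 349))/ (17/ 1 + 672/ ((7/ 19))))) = 29490133981/ 194788800 + 2680921271 * sqrt(3490)/ 389577600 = 557.93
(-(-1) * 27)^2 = 729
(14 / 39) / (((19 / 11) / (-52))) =-616 / 57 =-10.81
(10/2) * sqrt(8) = 10 * sqrt(2) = 14.14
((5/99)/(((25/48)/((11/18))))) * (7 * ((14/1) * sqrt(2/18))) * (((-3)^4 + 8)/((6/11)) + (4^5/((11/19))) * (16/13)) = 787047016/173745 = 4529.90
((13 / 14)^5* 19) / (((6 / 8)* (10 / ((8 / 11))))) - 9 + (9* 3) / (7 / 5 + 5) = -311419643 / 88740960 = -3.51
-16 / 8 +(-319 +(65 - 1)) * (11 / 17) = -167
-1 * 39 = -39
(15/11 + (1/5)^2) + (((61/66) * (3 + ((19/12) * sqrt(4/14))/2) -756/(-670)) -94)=-3268421/36850 + 1159 * sqrt(14)/11088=-88.30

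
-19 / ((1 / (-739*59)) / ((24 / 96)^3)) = 828419 / 64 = 12944.05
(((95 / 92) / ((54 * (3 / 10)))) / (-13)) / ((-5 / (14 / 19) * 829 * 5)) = 0.00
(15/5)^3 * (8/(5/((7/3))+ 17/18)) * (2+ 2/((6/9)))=136080/389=349.82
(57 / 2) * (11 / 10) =627 / 20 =31.35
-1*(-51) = 51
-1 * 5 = -5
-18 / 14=-9 / 7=-1.29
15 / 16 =0.94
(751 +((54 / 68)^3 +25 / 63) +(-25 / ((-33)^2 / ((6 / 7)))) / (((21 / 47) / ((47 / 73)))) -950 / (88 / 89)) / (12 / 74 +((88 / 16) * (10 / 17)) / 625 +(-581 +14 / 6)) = 147940881609230375 / 409636047376434648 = 0.36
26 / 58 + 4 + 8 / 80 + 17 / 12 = 10379 / 1740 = 5.96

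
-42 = -42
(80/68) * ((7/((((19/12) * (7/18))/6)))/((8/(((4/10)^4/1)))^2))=20736/25234375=0.00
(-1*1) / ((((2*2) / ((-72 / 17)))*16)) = 9 / 136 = 0.07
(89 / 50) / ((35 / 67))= 5963 / 1750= 3.41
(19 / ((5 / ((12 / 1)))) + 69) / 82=573 / 410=1.40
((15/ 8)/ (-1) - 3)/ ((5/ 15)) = -14.62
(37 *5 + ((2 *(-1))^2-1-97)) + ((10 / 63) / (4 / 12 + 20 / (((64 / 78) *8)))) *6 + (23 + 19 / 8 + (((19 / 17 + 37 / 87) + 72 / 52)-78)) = 29058531679 / 698786088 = 41.58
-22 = -22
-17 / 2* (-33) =561 / 2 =280.50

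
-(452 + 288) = -740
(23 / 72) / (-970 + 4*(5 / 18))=-23 / 69760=-0.00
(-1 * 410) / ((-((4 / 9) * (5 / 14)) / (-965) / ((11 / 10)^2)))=-60320799 / 20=-3016039.95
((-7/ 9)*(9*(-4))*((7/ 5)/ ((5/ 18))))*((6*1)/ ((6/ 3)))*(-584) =-6181056/ 25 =-247242.24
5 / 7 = 0.71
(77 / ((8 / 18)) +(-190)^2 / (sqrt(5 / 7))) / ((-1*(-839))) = 693 / 3356 +7220*sqrt(35) / 839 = 51.12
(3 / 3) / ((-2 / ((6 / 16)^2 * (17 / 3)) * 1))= -51 / 128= -0.40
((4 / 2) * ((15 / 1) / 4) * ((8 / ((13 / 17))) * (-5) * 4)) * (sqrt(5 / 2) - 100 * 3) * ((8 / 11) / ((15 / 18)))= 58752000 / 143 - 97920 * sqrt(10) / 143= 408687.76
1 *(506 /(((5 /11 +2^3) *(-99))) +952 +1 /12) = 3185551 /3348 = 951.48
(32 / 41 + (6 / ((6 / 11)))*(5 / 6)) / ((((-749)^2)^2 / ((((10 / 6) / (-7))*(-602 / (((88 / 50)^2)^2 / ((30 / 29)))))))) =1027548828125 / 2103832163861601081216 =0.00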